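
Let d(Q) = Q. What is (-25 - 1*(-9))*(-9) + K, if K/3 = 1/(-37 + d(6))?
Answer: 4461/31 ≈ 143.90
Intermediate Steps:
K = -3/31 (K = 3/(-37 + 6) = 3/(-31) = 3*(-1/31) = -3/31 ≈ -0.096774)
(-25 - 1*(-9))*(-9) + K = (-25 - 1*(-9))*(-9) - 3/31 = (-25 + 9)*(-9) - 3/31 = -16*(-9) - 3/31 = 144 - 3/31 = 4461/31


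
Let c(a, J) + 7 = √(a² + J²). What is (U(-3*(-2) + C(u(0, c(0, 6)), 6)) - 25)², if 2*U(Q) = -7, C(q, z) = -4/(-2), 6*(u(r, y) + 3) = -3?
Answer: 3249/4 ≈ 812.25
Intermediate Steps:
c(a, J) = -7 + √(J² + a²) (c(a, J) = -7 + √(a² + J²) = -7 + √(J² + a²))
u(r, y) = -7/2 (u(r, y) = -3 + (⅙)*(-3) = -3 - ½ = -7/2)
C(q, z) = 2 (C(q, z) = -4*(-½) = 2)
U(Q) = -7/2 (U(Q) = (½)*(-7) = -7/2)
(U(-3*(-2) + C(u(0, c(0, 6)), 6)) - 25)² = (-7/2 - 25)² = (-57/2)² = 3249/4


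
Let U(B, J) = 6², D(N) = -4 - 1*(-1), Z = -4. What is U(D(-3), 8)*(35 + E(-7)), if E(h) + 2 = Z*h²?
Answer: -5868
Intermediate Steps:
D(N) = -3 (D(N) = -4 + 1 = -3)
E(h) = -2 - 4*h²
U(B, J) = 36
U(D(-3), 8)*(35 + E(-7)) = 36*(35 + (-2 - 4*(-7)²)) = 36*(35 + (-2 - 4*49)) = 36*(35 + (-2 - 196)) = 36*(35 - 198) = 36*(-163) = -5868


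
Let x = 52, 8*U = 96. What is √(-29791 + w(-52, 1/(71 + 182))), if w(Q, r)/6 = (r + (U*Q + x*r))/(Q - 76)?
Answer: I*√121921310995/2024 ≈ 172.52*I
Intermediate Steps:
U = 12 (U = (⅛)*96 = 12)
w(Q, r) = 6*(12*Q + 53*r)/(-76 + Q) (w(Q, r) = 6*((r + (12*Q + 52*r))/(Q - 76)) = 6*((12*Q + 53*r)/(-76 + Q)) = 6*(12*Q + 53*r)/(-76 + Q))
√(-29791 + w(-52, 1/(71 + 182))) = √(-29791 + 6*(12*(-52) + 53/(71 + 182))/(-76 - 52)) = √(-29791 + 6*(-624 + 53/253)/(-128)) = √(-29791 + 6*(-1/128)*(-624 + 53*(1/253))) = √(-29791 + 6*(-1/128)*(-624 + 53/253)) = √(-29791 + 6*(-1/128)*(-157819/253)) = √(-29791 + 473457/16192) = √(-481902415/16192) = I*√121921310995/2024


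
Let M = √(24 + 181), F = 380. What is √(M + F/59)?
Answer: √(22420 + 3481*√205)/59 ≈ 4.5562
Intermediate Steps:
M = √205 ≈ 14.318
√(M + F/59) = √(√205 + 380/59) = √(380/59 + √205)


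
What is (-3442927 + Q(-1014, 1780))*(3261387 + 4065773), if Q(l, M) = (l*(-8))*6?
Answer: -24870249465800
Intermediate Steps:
Q(l, M) = -48*l (Q(l, M) = -8*l*6 = -48*l)
(-3442927 + Q(-1014, 1780))*(3261387 + 4065773) = (-3442927 - 48*(-1014))*(3261387 + 4065773) = (-3442927 + 48672)*7327160 = -3394255*7327160 = -24870249465800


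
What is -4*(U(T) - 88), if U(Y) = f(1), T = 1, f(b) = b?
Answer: 348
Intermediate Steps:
U(Y) = 1
-4*(U(T) - 88) = -4*(1 - 88) = -4*(-87) = 348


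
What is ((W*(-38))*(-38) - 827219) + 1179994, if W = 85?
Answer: 475515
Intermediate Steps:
((W*(-38))*(-38) - 827219) + 1179994 = ((85*(-38))*(-38) - 827219) + 1179994 = (-3230*(-38) - 827219) + 1179994 = (122740 - 827219) + 1179994 = -704479 + 1179994 = 475515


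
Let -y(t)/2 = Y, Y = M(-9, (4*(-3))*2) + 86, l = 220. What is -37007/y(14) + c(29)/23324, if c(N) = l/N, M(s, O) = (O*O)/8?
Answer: 6257864073/53435284 ≈ 117.11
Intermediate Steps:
M(s, O) = O²/8 (M(s, O) = O²*(⅛) = O²/8)
c(N) = 220/N
Y = 158 (Y = ((4*(-3))*2)²/8 + 86 = (-12*2)²/8 + 86 = (⅛)*(-24)² + 86 = (⅛)*576 + 86 = 72 + 86 = 158)
y(t) = -316 (y(t) = -2*158 = -316)
-37007/y(14) + c(29)/23324 = -37007/(-316) + (220/29)/23324 = -37007*(-1/316) + (220*(1/29))*(1/23324) = 37007/316 + (220/29)*(1/23324) = 37007/316 + 55/169099 = 6257864073/53435284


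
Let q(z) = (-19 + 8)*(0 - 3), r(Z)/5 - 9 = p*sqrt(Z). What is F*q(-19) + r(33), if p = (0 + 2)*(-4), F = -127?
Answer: -4146 - 40*sqrt(33) ≈ -4375.8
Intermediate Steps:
p = -8 (p = 2*(-4) = -8)
r(Z) = 45 - 40*sqrt(Z) (r(Z) = 45 + 5*(-8*sqrt(Z)) = 45 - 40*sqrt(Z))
q(z) = 33 (q(z) = -11*(-3) = 33)
F*q(-19) + r(33) = -127*33 + (45 - 40*sqrt(33)) = -4191 + (45 - 40*sqrt(33)) = -4146 - 40*sqrt(33)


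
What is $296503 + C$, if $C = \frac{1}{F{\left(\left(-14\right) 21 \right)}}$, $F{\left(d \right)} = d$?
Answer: $\frac{87171881}{294} \approx 2.965 \cdot 10^{5}$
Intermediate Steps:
$C = - \frac{1}{294}$ ($C = \frac{1}{\left(-14\right) 21} = \frac{1}{-294} = - \frac{1}{294} \approx -0.0034014$)
$296503 + C = 296503 - \frac{1}{294} = \frac{87171881}{294}$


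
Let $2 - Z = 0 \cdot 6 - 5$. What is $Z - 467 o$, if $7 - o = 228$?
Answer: $103214$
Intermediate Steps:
$o = -221$ ($o = 7 - 228 = -221$)
$Z = 7$ ($Z = 2 - \left(0 \cdot 6 - 5\right) = 2 - \left(0 - 5\right) = 2 - -5 = 2 + 5 = 7$)
$Z - 467 o = 7 - -103207 = 7 + 103207 = 103214$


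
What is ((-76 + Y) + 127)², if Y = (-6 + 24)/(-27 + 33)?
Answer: 2916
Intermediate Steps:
Y = 3 (Y = 18/6 = 18*(⅙) = 3)
((-76 + Y) + 127)² = ((-76 + 3) + 127)² = (-73 + 127)² = 54² = 2916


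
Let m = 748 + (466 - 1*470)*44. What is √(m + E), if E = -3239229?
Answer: I*√3238657 ≈ 1799.6*I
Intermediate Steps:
m = 572 (m = 748 + (466 - 470)*44 = 748 - 4*44 = 748 - 176 = 572)
√(m + E) = √(572 - 3239229) = √(-3238657) = I*√3238657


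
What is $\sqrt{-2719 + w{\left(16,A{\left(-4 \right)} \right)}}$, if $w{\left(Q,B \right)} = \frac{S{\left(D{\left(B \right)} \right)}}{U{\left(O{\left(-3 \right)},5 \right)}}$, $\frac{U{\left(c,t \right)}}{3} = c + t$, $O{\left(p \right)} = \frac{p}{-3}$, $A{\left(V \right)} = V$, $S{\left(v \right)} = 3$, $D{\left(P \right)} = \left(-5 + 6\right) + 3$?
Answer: $\frac{i \sqrt{97878}}{6} \approx 52.142 i$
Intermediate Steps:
$D{\left(P \right)} = 4$ ($D{\left(P \right)} = 1 + 3 = 4$)
$O{\left(p \right)} = - \frac{p}{3}$ ($O{\left(p \right)} = p \left(- \frac{1}{3}\right) = - \frac{p}{3}$)
$U{\left(c,t \right)} = 3 c + 3 t$ ($U{\left(c,t \right)} = 3 \left(c + t\right) = 3 c + 3 t$)
$w{\left(Q,B \right)} = \frac{1}{6}$ ($w{\left(Q,B \right)} = \frac{3}{3 \left(\left(- \frac{1}{3}\right) \left(-3\right)\right) + 3 \cdot 5} = \frac{3}{3 \cdot 1 + 15} = \frac{3}{3 + 15} = \frac{3}{18} = 3 \cdot \frac{1}{18} = \frac{1}{6}$)
$\sqrt{-2719 + w{\left(16,A{\left(-4 \right)} \right)}} = \sqrt{-2719 + \frac{1}{6}} = \sqrt{- \frac{16313}{6}} = \frac{i \sqrt{97878}}{6}$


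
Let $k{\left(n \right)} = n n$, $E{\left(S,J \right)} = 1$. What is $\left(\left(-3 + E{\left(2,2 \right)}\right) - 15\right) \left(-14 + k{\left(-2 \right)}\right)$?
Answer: $170$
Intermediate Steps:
$k{\left(n \right)} = n^{2}$
$\left(\left(-3 + E{\left(2,2 \right)}\right) - 15\right) \left(-14 + k{\left(-2 \right)}\right) = \left(\left(-3 + 1\right) - 15\right) \left(-14 + \left(-2\right)^{2}\right) = \left(-2 - 15\right) \left(-14 + 4\right) = \left(-17\right) \left(-10\right) = 170$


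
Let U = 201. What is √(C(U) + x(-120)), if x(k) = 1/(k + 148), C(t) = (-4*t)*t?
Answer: I*√31674377/14 ≈ 402.0*I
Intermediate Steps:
C(t) = -4*t²
x(k) = 1/(148 + k)
√(C(U) + x(-120)) = √(-4*201² + 1/(148 - 120)) = √(-4*40401 + 1/28) = √(-161604 + 1/28) = √(-4524911/28) = I*√31674377/14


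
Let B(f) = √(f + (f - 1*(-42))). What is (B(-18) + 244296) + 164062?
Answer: 408358 + √6 ≈ 4.0836e+5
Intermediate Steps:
B(f) = √(42 + 2*f) (B(f) = √(f + (f + 42)) = √(f + (42 + f)) = √(42 + 2*f))
(B(-18) + 244296) + 164062 = (√(42 + 2*(-18)) + 244296) + 164062 = (√(42 - 36) + 244296) + 164062 = (√6 + 244296) + 164062 = (244296 + √6) + 164062 = 408358 + √6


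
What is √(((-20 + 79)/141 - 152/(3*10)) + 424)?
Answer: √208428315/705 ≈ 20.478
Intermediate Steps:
√(((-20 + 79)/141 - 152/(3*10)) + 424) = √((59*(1/141) - 152/30) + 424) = √((59/141 - 152*1/30) + 424) = √((59/141 - 76/15) + 424) = √(-3277/705 + 424) = √(295643/705) = √208428315/705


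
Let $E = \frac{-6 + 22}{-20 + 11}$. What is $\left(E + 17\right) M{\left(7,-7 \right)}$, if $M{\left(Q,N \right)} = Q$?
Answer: $\frac{959}{9} \approx 106.56$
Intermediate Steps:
$E = - \frac{16}{9}$ ($E = \frac{16}{-9} = 16 \left(- \frac{1}{9}\right) = - \frac{16}{9} \approx -1.7778$)
$\left(E + 17\right) M{\left(7,-7 \right)} = \left(- \frac{16}{9} + 17\right) 7 = \frac{137}{9} \cdot 7 = \frac{959}{9}$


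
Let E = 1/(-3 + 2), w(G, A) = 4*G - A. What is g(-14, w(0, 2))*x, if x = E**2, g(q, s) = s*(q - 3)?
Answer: 34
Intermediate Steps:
w(G, A) = -A + 4*G
E = -1 (E = 1/(-1) = -1)
g(q, s) = s*(-3 + q)
x = 1 (x = (-1)**2 = 1)
g(-14, w(0, 2))*x = ((-1*2 + 4*0)*(-3 - 14))*1 = ((-2 + 0)*(-17))*1 = -2*(-17)*1 = 34*1 = 34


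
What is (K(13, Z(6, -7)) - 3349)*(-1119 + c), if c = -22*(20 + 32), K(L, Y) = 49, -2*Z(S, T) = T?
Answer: 7467900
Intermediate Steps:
Z(S, T) = -T/2
c = -1144 (c = -22*52 = -1144)
(K(13, Z(6, -7)) - 3349)*(-1119 + c) = (49 - 3349)*(-1119 - 1144) = -3300*(-2263) = 7467900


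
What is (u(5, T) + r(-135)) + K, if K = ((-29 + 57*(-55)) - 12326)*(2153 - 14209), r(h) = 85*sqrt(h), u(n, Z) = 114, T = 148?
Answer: 186747554 + 255*I*sqrt(15) ≈ 1.8675e+8 + 987.61*I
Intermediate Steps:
K = 186747440 (K = ((-29 - 3135) - 12326)*(-12056) = (-3164 - 12326)*(-12056) = -15490*(-12056) = 186747440)
(u(5, T) + r(-135)) + K = (114 + 85*sqrt(-135)) + 186747440 = (114 + 85*(3*I*sqrt(15))) + 186747440 = (114 + 255*I*sqrt(15)) + 186747440 = 186747554 + 255*I*sqrt(15)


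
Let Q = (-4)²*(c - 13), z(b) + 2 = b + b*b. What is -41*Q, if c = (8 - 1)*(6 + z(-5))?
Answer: -101680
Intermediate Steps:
z(b) = -2 + b + b² (z(b) = -2 + (b + b*b) = -2 + (b + b²) = -2 + b + b²)
c = 168 (c = (8 - 1)*(6 + (-2 - 5 + (-5)²)) = 7*(6 + (-2 - 5 + 25)) = 7*(6 + 18) = 7*24 = 168)
Q = 2480 (Q = (-4)²*(168 - 13) = 16*155 = 2480)
-41*Q = -41*2480 = -101680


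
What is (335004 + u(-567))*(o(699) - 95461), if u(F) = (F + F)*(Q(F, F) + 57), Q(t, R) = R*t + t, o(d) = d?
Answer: 34460692356684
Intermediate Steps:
Q(t, R) = t + R*t
u(F) = 2*F*(57 + F*(1 + F)) (u(F) = (F + F)*(F*(1 + F) + 57) = (2*F)*(57 + F*(1 + F)) = 2*F*(57 + F*(1 + F)))
(335004 + u(-567))*(o(699) - 95461) = (335004 + 2*(-567)*(57 - 567*(1 - 567)))*(699 - 95461) = (335004 + 2*(-567)*(57 - 567*(-566)))*(-94762) = (335004 + 2*(-567)*(57 + 320922))*(-94762) = (335004 + 2*(-567)*320979)*(-94762) = (335004 - 363990186)*(-94762) = -363655182*(-94762) = 34460692356684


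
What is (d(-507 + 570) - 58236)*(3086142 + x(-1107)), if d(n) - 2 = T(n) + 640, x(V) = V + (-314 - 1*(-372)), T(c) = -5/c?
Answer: -11194034738711/63 ≈ -1.7768e+11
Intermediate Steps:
x(V) = 58 + V (x(V) = V + (-314 + 372) = V + 58 = 58 + V)
d(n) = 642 - 5/n (d(n) = 2 + (-5/n + 640) = 2 + (640 - 5/n) = 642 - 5/n)
(d(-507 + 570) - 58236)*(3086142 + x(-1107)) = ((642 - 5/(-507 + 570)) - 58236)*(3086142 + (58 - 1107)) = ((642 - 5/63) - 58236)*(3086142 - 1049) = ((642 - 5*1/63) - 58236)*3085093 = ((642 - 5/63) - 58236)*3085093 = (40441/63 - 58236)*3085093 = -3628427/63*3085093 = -11194034738711/63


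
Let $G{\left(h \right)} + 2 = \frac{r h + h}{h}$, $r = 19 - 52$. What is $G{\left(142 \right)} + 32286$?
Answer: $32252$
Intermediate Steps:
$r = -33$ ($r = 19 - 52 = -33$)
$G{\left(h \right)} = -34$ ($G{\left(h \right)} = -2 + \frac{- 33 h + h}{h} = -2 + \frac{\left(-32\right) h}{h} = -2 - 32 = -34$)
$G{\left(142 \right)} + 32286 = -34 + 32286 = 32252$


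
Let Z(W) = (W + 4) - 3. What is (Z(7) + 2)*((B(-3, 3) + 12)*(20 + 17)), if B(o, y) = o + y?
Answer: 4440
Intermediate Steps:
Z(W) = 1 + W (Z(W) = (4 + W) - 3 = 1 + W)
(Z(7) + 2)*((B(-3, 3) + 12)*(20 + 17)) = ((1 + 7) + 2)*(((-3 + 3) + 12)*(20 + 17)) = (8 + 2)*((0 + 12)*37) = 10*(12*37) = 10*444 = 4440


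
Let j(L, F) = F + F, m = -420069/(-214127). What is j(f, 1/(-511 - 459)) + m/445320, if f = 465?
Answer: -1268684029/616629230472 ≈ -0.0020575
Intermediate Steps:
m = 420069/214127 (m = -420069*(-1/214127) = 420069/214127 ≈ 1.9618)
j(L, F) = 2*F
j(f, 1/(-511 - 459)) + m/445320 = 2/(-511 - 459) + (420069/214127)/445320 = 2/(-970) + (420069/214127)*(1/445320) = 2*(-1/970) + 140023/31785011880 = -1/485 + 140023/31785011880 = -1268684029/616629230472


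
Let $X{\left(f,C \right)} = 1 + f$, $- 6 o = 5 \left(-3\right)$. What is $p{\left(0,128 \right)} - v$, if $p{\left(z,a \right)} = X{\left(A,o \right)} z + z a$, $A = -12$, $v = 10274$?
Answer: $-10274$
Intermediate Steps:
$o = \frac{5}{2}$ ($o = - \frac{5 \left(-3\right)}{6} = \left(- \frac{1}{6}\right) \left(-15\right) = \frac{5}{2} \approx 2.5$)
$p{\left(z,a \right)} = - 11 z + a z$ ($p{\left(z,a \right)} = \left(1 - 12\right) z + z a = - 11 z + a z$)
$p{\left(0,128 \right)} - v = 0 \left(-11 + 128\right) - 10274 = 0 \cdot 117 - 10274 = 0 - 10274 = -10274$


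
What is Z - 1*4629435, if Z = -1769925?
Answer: -6399360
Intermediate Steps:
Z - 1*4629435 = -1769925 - 1*4629435 = -1769925 - 4629435 = -6399360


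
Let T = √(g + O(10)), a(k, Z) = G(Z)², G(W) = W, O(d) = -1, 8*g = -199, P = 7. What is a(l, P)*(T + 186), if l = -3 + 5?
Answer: 9114 + 147*I*√46/4 ≈ 9114.0 + 249.25*I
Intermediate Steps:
g = -199/8 (g = (⅛)*(-199) = -199/8 ≈ -24.875)
l = 2
a(k, Z) = Z²
T = 3*I*√46/4 (T = √(-199/8 - 1) = √(-207/8) = 3*I*√46/4 ≈ 5.0867*I)
a(l, P)*(T + 186) = 7²*(3*I*√46/4 + 186) = 49*(186 + 3*I*√46/4) = 9114 + 147*I*√46/4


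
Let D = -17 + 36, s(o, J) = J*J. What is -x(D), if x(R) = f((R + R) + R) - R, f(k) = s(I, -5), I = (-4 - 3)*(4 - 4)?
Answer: -6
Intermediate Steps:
I = 0 (I = -7*0 = 0)
s(o, J) = J²
f(k) = 25 (f(k) = (-5)² = 25)
D = 19
x(R) = 25 - R
-x(D) = -(25 - 1*19) = -(25 - 19) = -1*6 = -6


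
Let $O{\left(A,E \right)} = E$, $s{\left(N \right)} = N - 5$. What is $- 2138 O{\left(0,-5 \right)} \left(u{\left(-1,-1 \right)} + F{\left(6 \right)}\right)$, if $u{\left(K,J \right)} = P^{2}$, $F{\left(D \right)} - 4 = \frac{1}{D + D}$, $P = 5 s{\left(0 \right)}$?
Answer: $\frac{40349405}{6} \approx 6.7249 \cdot 10^{6}$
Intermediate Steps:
$s{\left(N \right)} = -5 + N$
$P = -25$ ($P = 5 \left(-5 + 0\right) = 5 \left(-5\right) = -25$)
$F{\left(D \right)} = 4 + \frac{1}{2 D}$ ($F{\left(D \right)} = 4 + \frac{1}{D + D} = 4 + \frac{1}{2 D}$)
$u{\left(K,J \right)} = 625$ ($u{\left(K,J \right)} = \left(-25\right)^{2} = 625$)
$- 2138 O{\left(0,-5 \right)} \left(u{\left(-1,-1 \right)} + F{\left(6 \right)}\right) = - 2138 \left(- 5 \left(625 + \left(4 + \frac{1}{2 \cdot 6}\right)\right)\right) = - 2138 \left(- 5 \left(625 + \left(4 + \frac{1}{2} \cdot \frac{1}{6}\right)\right)\right) = - 2138 \left(- 5 \left(625 + \left(4 + \frac{1}{12}\right)\right)\right) = - 2138 \left(- 5 \left(625 + \frac{49}{12}\right)\right) = - 2138 \left(\left(-5\right) \frac{7549}{12}\right) = \left(-2138\right) \left(- \frac{37745}{12}\right) = \frac{40349405}{6}$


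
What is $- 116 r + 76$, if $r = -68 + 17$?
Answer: $5992$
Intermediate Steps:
$r = -51$
$- 116 r + 76 = \left(-116\right) \left(-51\right) + 76 = 5916 + 76 = 5992$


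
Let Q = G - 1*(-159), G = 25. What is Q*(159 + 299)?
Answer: 84272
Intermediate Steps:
Q = 184 (Q = 25 - 1*(-159) = 25 + 159 = 184)
Q*(159 + 299) = 184*(159 + 299) = 184*458 = 84272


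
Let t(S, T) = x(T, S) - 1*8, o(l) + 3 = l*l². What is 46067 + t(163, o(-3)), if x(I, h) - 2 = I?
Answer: 46031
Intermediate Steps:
o(l) = -3 + l³ (o(l) = -3 + l*l² = -3 + l³)
x(I, h) = 2 + I
t(S, T) = -6 + T (t(S, T) = (2 + T) - 1*8 = (2 + T) - 8 = -6 + T)
46067 + t(163, o(-3)) = 46067 + (-6 + (-3 + (-3)³)) = 46067 + (-6 + (-3 - 27)) = 46067 + (-6 - 30) = 46067 - 36 = 46031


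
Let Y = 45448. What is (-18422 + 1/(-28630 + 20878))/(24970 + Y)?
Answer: -142807345/545880336 ≈ -0.26161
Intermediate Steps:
(-18422 + 1/(-28630 + 20878))/(24970 + Y) = (-18422 + 1/(-28630 + 20878))/(24970 + 45448) = (-18422 + 1/(-7752))/70418 = (-18422 - 1/7752)*(1/70418) = -142807345/7752*1/70418 = -142807345/545880336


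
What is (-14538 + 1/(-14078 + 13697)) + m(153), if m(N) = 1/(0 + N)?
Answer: -282487802/19431 ≈ -14538.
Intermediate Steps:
m(N) = 1/N
(-14538 + 1/(-14078 + 13697)) + m(153) = (-14538 + 1/(-14078 + 13697)) + 1/153 = (-14538 + 1/(-381)) + 1/153 = (-14538 - 1/381) + 1/153 = -5538979/381 + 1/153 = -282487802/19431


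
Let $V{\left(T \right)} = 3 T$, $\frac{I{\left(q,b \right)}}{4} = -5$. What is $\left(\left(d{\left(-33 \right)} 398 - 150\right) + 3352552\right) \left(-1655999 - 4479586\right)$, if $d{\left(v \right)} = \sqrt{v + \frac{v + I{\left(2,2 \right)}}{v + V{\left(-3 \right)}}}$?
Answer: $-20568947425170 - \frac{406993805 i \sqrt{55986}}{7} \approx -2.0569 \cdot 10^{13} - 1.3757 \cdot 10^{10} i$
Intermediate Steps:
$I{\left(q,b \right)} = -20$ ($I{\left(q,b \right)} = 4 \left(-5\right) = -20$)
$d{\left(v \right)} = \sqrt{v + \frac{-20 + v}{-9 + v}}$ ($d{\left(v \right)} = \sqrt{v + \frac{v - 20}{v + 3 \left(-3\right)}} = \sqrt{v + \frac{-20 + v}{v - 9}} = \sqrt{v + \frac{-20 + v}{-9 + v}}$)
$\left(\left(d{\left(-33 \right)} 398 - 150\right) + 3352552\right) \left(-1655999 - 4479586\right) = \left(\left(\sqrt{\frac{-20 - 33 - 33 \left(-9 - 33\right)}{-9 - 33}} \cdot 398 - 150\right) + 3352552\right) \left(-1655999 - 4479586\right) = \left(\left(\sqrt{\frac{-20 - 33 - -1386}{-42}} \cdot 398 - 150\right) + 3352552\right) \left(-6135585\right) = \left(\left(\sqrt{- \frac{-20 - 33 + 1386}{42}} \cdot 398 - 150\right) + 3352552\right) \left(-6135585\right) = \left(\left(\sqrt{\left(- \frac{1}{42}\right) 1333} \cdot 398 - 150\right) + 3352552\right) \left(-6135585\right) = \left(\left(\sqrt{- \frac{1333}{42}} \cdot 398 - 150\right) + 3352552\right) \left(-6135585\right) = \left(\left(\frac{i \sqrt{55986}}{42} \cdot 398 - 150\right) + 3352552\right) \left(-6135585\right) = \left(\left(\frac{199 i \sqrt{55986}}{21} - 150\right) + 3352552\right) \left(-6135585\right) = \left(\left(-150 + \frac{199 i \sqrt{55986}}{21}\right) + 3352552\right) \left(-6135585\right) = \left(3352402 + \frac{199 i \sqrt{55986}}{21}\right) \left(-6135585\right) = -20568947425170 - \frac{406993805 i \sqrt{55986}}{7}$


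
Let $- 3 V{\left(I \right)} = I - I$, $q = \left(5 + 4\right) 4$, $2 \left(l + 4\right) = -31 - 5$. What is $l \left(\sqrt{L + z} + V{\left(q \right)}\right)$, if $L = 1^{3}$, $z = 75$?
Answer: $- 44 \sqrt{19} \approx -191.79$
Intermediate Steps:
$l = -22$ ($l = -4 + \frac{-31 - 5}{2} = -4 + \frac{1}{2} \left(-36\right) = -4 - 18 = -22$)
$L = 1$
$q = 36$ ($q = 9 \cdot 4 = 36$)
$V{\left(I \right)} = 0$ ($V{\left(I \right)} = - \frac{I - I}{3} = \left(- \frac{1}{3}\right) 0 = 0$)
$l \left(\sqrt{L + z} + V{\left(q \right)}\right) = - 22 \left(\sqrt{1 + 75} + 0\right) = - 22 \left(\sqrt{76} + 0\right) = - 22 \left(2 \sqrt{19} + 0\right) = - 22 \cdot 2 \sqrt{19} = - 44 \sqrt{19}$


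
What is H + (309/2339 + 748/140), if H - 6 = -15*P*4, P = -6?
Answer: 30410798/81865 ≈ 371.48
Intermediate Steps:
H = 366 (H = 6 - 15*(-6)*4 = 6 + 90*4 = 6 + 360 = 366)
H + (309/2339 + 748/140) = 366 + (309/2339 + 748/140) = 366 + (309*(1/2339) + 748*(1/140)) = 366 + (309/2339 + 187/35) = 366 + 448208/81865 = 30410798/81865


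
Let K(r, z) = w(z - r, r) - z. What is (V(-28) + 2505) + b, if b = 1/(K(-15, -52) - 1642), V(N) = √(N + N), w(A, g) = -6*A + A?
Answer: 3519524/1405 + 2*I*√14 ≈ 2505.0 + 7.4833*I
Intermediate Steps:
w(A, g) = -5*A
K(r, z) = -6*z + 5*r (K(r, z) = -5*(z - r) - z = (-5*z + 5*r) - z = -6*z + 5*r)
V(N) = √2*√N (V(N) = √(2*N) = √2*√N)
b = -1/1405 (b = 1/((-6*(-52) + 5*(-15)) - 1642) = 1/((312 - 75) - 1642) = 1/(237 - 1642) = 1/(-1405) = -1/1405 ≈ -0.00071174)
(V(-28) + 2505) + b = (√2*√(-28) + 2505) - 1/1405 = (√2*(2*I*√7) + 2505) - 1/1405 = (2*I*√14 + 2505) - 1/1405 = (2505 + 2*I*√14) - 1/1405 = 3519524/1405 + 2*I*√14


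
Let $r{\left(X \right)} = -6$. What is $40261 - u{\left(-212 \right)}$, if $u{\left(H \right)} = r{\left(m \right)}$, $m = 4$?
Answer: $40267$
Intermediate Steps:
$u{\left(H \right)} = -6$
$40261 - u{\left(-212 \right)} = 40261 - -6 = 40261 + 6 = 40267$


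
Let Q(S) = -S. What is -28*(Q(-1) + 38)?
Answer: -1092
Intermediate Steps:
-28*(Q(-1) + 38) = -28*(-1*(-1) + 38) = -28*(1 + 38) = -28*39 = -1092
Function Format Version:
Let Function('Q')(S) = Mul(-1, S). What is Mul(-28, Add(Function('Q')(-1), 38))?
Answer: -1092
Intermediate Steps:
Mul(-28, Add(Function('Q')(-1), 38)) = Mul(-28, Add(Mul(-1, -1), 38)) = Mul(-28, Add(1, 38)) = Mul(-28, 39) = -1092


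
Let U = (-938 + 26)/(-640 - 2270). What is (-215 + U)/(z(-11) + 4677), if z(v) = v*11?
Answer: -104123/2209660 ≈ -0.047122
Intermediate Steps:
z(v) = 11*v
U = 152/485 (U = -912/(-2910) = -912*(-1/2910) = 152/485 ≈ 0.31340)
(-215 + U)/(z(-11) + 4677) = (-215 + 152/485)/(11*(-11) + 4677) = -104123/(485*(-121 + 4677)) = -104123/485/4556 = -104123/485*1/4556 = -104123/2209660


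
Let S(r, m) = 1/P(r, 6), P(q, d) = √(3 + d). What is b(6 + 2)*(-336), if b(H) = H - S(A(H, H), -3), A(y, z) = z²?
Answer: -2576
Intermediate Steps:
S(r, m) = ⅓ (S(r, m) = 1/(√(3 + 6)) = 1/(√9) = 1/3 = ⅓)
b(H) = -⅓ + H (b(H) = H - 1*⅓ = H - ⅓ = -⅓ + H)
b(6 + 2)*(-336) = (-⅓ + (6 + 2))*(-336) = (-⅓ + 8)*(-336) = (23/3)*(-336) = -2576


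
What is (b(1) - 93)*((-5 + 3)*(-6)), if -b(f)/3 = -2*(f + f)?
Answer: -972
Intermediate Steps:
b(f) = 12*f (b(f) = -(-6)*(f + f) = -(-6)*2*f = -(-12)*f = 12*f)
(b(1) - 93)*((-5 + 3)*(-6)) = (12*1 - 93)*((-5 + 3)*(-6)) = (12 - 93)*(-2*(-6)) = -81*12 = -972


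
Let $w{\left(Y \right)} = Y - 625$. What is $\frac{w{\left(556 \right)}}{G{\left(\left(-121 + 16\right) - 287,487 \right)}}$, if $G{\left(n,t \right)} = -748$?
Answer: $\frac{69}{748} \approx 0.092246$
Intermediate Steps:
$w{\left(Y \right)} = -625 + Y$
$\frac{w{\left(556 \right)}}{G{\left(\left(-121 + 16\right) - 287,487 \right)}} = \frac{-625 + 556}{-748} = \left(-69\right) \left(- \frac{1}{748}\right) = \frac{69}{748}$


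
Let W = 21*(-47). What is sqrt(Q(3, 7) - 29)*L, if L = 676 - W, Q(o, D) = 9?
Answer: 3326*I*sqrt(5) ≈ 7437.2*I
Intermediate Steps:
W = -987
L = 1663 (L = 676 - 1*(-987) = 676 + 987 = 1663)
sqrt(Q(3, 7) - 29)*L = sqrt(9 - 29)*1663 = sqrt(-20)*1663 = (2*I*sqrt(5))*1663 = 3326*I*sqrt(5)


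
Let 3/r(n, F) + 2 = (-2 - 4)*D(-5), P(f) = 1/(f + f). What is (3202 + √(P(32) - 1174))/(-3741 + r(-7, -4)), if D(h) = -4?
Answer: -70444/82299 - 11*I*√75135/329196 ≈ -0.85595 - 0.0091592*I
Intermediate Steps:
P(f) = 1/(2*f)
r(n, F) = 3/22 (r(n, F) = 3/(-2 + (-2 - 4)*(-4)) = 3/(-2 - 6*(-4)) = 3/(-2 + 24) = 3/22)
(3202 + √(P(32) - 1174))/(-3741 + r(-7, -4)) = (3202 + √((½)/32 - 1174))/(-3741 + 3/22) = (3202 + √((½)*(1/32) - 1174))/(-82299/22) = (3202 + √(1/64 - 1174))*(-22/82299) = (3202 + √(-75135/64))*(-22/82299) = (3202 + I*√75135/8)*(-22/82299) = -70444/82299 - 11*I*√75135/329196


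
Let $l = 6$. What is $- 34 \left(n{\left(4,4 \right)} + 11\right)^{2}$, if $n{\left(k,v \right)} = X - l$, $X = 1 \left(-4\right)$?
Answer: $-34$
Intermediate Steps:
$X = -4$
$n{\left(k,v \right)} = -10$ ($n{\left(k,v \right)} = -4 - 6 = -10$)
$- 34 \left(n{\left(4,4 \right)} + 11\right)^{2} = - 34 \left(-10 + 11\right)^{2} = - 34 \cdot 1^{2} = \left(-34\right) 1 = -34$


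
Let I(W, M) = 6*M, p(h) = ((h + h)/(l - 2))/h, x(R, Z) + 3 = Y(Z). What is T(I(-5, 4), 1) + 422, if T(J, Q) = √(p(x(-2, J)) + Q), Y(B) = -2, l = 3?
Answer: 422 + √3 ≈ 423.73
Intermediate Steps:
x(R, Z) = -5 (x(R, Z) = -3 - 2 = -5)
p(h) = 2 (p(h) = ((h + h)/(3 - 2))/h = ((2*h)/1)/h = ((2*h)*1)/h = (2*h)/h = 2)
T(J, Q) = √(2 + Q)
T(I(-5, 4), 1) + 422 = √(2 + 1) + 422 = √3 + 422 = 422 + √3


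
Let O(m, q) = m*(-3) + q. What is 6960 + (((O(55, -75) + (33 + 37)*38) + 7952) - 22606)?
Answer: -5274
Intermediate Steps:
O(m, q) = q - 3*m (O(m, q) = -3*m + q = q - 3*m)
6960 + (((O(55, -75) + (33 + 37)*38) + 7952) - 22606) = 6960 + ((((-75 - 3*55) + (33 + 37)*38) + 7952) - 22606) = 6960 + ((((-75 - 165) + 70*38) + 7952) - 22606) = 6960 + (((-240 + 2660) + 7952) - 22606) = 6960 + ((2420 + 7952) - 22606) = 6960 + (10372 - 22606) = 6960 - 12234 = -5274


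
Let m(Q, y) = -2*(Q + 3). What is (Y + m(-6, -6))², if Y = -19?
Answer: 169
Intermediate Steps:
m(Q, y) = -6 - 2*Q (m(Q, y) = -2*(3 + Q) = -6 - 2*Q)
(Y + m(-6, -6))² = (-19 + (-6 - 2*(-6)))² = (-19 + (-6 + 12))² = (-19 + 6)² = (-13)² = 169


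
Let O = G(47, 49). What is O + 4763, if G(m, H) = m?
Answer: 4810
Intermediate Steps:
O = 47
O + 4763 = 47 + 4763 = 4810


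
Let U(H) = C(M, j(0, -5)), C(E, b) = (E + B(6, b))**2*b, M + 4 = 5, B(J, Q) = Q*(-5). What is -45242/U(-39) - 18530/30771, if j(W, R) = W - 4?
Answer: 75525259/3015558 ≈ 25.045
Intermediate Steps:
B(J, Q) = -5*Q
M = 1 (M = -4 + 5 = 1)
j(W, R) = -4 + W
C(E, b) = b*(E - 5*b)**2 (C(E, b) = (E - 5*b)**2*b = b*(E - 5*b)**2)
U(H) = -1764 (U(H) = (-4 + 0)*(1 - 5*(-4 + 0))**2 = -4*(1 - 5*(-4))**2 = -4*(1 + 20)**2 = -4*21**2 = -4*441 = -1764)
-45242/U(-39) - 18530/30771 = -45242/(-1764) - 18530/30771 = -45242*(-1/1764) - 18530*1/30771 = 22621/882 - 18530/30771 = 75525259/3015558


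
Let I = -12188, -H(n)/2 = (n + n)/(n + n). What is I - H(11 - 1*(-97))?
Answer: -12186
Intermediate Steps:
H(n) = -2 (H(n) = -2*(n + n)/(n + n) = -2*2*n/(2*n) = -2*2*n*1/(2*n) = -2*1 = -2)
I - H(11 - 1*(-97)) = -12188 - 1*(-2) = -12188 + 2 = -12186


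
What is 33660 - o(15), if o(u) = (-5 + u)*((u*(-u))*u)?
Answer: 67410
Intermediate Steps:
o(u) = -u³*(-5 + u) (o(u) = (-5 + u)*((-u²)*u) = (-5 + u)*(-u³) = -u³*(-5 + u))
33660 - o(15) = 33660 - 15³*(5 - 1*15) = 33660 - 3375*(5 - 15) = 33660 - 3375*(-10) = 33660 - 1*(-33750) = 33660 + 33750 = 67410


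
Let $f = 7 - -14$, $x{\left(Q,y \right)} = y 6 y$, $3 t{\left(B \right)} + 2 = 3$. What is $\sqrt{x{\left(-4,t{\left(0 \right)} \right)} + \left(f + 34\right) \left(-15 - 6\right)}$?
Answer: $\frac{i \sqrt{10389}}{3} \approx 33.975 i$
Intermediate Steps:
$t{\left(B \right)} = \frac{1}{3}$ ($t{\left(B \right)} = - \frac{2}{3} + \frac{1}{3} \cdot 3 = - \frac{2}{3} + 1 = \frac{1}{3}$)
$x{\left(Q,y \right)} = 6 y^{2}$ ($x{\left(Q,y \right)} = 6 y y = 6 y^{2}$)
$f = 21$ ($f = 7 + 14 = 21$)
$\sqrt{x{\left(-4,t{\left(0 \right)} \right)} + \left(f + 34\right) \left(-15 - 6\right)} = \sqrt{\frac{6}{9} + \left(21 + 34\right) \left(-15 - 6\right)} = \sqrt{6 \cdot \frac{1}{9} + 55 \left(-21\right)} = \sqrt{\frac{2}{3} - 1155} = \sqrt{- \frac{3463}{3}} = \frac{i \sqrt{10389}}{3}$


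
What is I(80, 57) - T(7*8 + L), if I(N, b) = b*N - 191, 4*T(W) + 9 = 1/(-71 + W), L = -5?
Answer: 349701/80 ≈ 4371.3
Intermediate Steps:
T(W) = -9/4 + 1/(4*(-71 + W))
I(N, b) = -191 + N*b (I(N, b) = N*b - 191 = -191 + N*b)
I(80, 57) - T(7*8 + L) = (-191 + 80*57) - (640 - 9*(7*8 - 5))/(4*(-71 + (7*8 - 5))) = (-191 + 4560) - (640 - 9*(56 - 5))/(4*(-71 + (56 - 5))) = 4369 - (640 - 9*51)/(4*(-71 + 51)) = 4369 - (640 - 459)/(4*(-20)) = 4369 - (-1)*181/(4*20) = 4369 - 1*(-181/80) = 4369 + 181/80 = 349701/80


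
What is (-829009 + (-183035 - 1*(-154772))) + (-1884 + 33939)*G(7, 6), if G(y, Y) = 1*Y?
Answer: -664942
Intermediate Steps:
G(y, Y) = Y
(-829009 + (-183035 - 1*(-154772))) + (-1884 + 33939)*G(7, 6) = (-829009 + (-183035 - 1*(-154772))) + (-1884 + 33939)*6 = (-829009 + (-183035 + 154772)) + 32055*6 = (-829009 - 28263) + 192330 = -857272 + 192330 = -664942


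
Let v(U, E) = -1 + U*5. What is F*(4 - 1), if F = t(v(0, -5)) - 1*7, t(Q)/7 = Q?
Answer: -42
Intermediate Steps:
v(U, E) = -1 + 5*U
t(Q) = 7*Q
F = -14 (F = 7*(-1 + 5*0) - 1*7 = 7*(-1 + 0) - 7 = 7*(-1) - 7 = -7 - 7 = -14)
F*(4 - 1) = -14*(4 - 1) = -14*3 = -42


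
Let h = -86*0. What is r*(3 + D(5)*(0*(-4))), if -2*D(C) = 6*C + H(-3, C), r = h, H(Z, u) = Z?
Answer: 0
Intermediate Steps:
h = 0
r = 0
D(C) = 3/2 - 3*C (D(C) = -(6*C - 3)/2 = -(-3 + 6*C)/2 = 3/2 - 3*C)
r*(3 + D(5)*(0*(-4))) = 0*(3 + (3/2 - 3*5)*(0*(-4))) = 0*(3 + (3/2 - 15)*0) = 0*(3 - 27/2*0) = 0*(3 + 0) = 0*3 = 0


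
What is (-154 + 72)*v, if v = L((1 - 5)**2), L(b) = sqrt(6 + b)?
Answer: -82*sqrt(22) ≈ -384.61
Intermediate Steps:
v = sqrt(22) (v = sqrt(6 + (1 - 5)**2) = sqrt(6 + (-4)**2) = sqrt(6 + 16) = sqrt(22) ≈ 4.6904)
(-154 + 72)*v = (-154 + 72)*sqrt(22) = -82*sqrt(22)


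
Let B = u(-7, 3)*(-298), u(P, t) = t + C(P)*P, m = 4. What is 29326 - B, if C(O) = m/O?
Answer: 31412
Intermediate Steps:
C(O) = 4/O
u(P, t) = 4 + t (u(P, t) = t + (4/P)*P = t + 4 = 4 + t)
B = -2086 (B = (4 + 3)*(-298) = 7*(-298) = -2086)
29326 - B = 29326 - 1*(-2086) = 29326 + 2086 = 31412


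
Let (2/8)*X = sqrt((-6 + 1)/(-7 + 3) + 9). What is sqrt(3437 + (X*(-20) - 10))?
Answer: sqrt(3427 - 40*sqrt(41)) ≈ 56.311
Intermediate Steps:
X = 2*sqrt(41) (X = 4*sqrt((-6 + 1)/(-7 + 3) + 9) = 4*sqrt(-5/(-4) + 9) = 4*sqrt(-5*(-1/4) + 9) = 4*sqrt(5/4 + 9) = 4*sqrt(41/4) = 4*(sqrt(41)/2) = 2*sqrt(41) ≈ 12.806)
sqrt(3437 + (X*(-20) - 10)) = sqrt(3437 + ((2*sqrt(41))*(-20) - 10)) = sqrt(3437 + (-40*sqrt(41) - 10)) = sqrt(3437 + (-10 - 40*sqrt(41))) = sqrt(3427 - 40*sqrt(41))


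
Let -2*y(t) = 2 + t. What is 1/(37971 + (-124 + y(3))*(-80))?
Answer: 1/48091 ≈ 2.0794e-5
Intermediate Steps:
y(t) = -1 - t/2 (y(t) = -(2 + t)/2 = -1 - t/2)
1/(37971 + (-124 + y(3))*(-80)) = 1/(37971 + (-124 + (-1 - 1/2*3))*(-80)) = 1/(37971 + (-124 + (-1 - 3/2))*(-80)) = 1/(37971 + (-124 - 5/2)*(-80)) = 1/(37971 - 253/2*(-80)) = 1/(37971 + 10120) = 1/48091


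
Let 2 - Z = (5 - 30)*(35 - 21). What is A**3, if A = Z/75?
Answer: 43614208/421875 ≈ 103.38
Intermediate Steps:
Z = 352 (Z = 2 - (5 - 30)*(35 - 21) = 2 - (-25)*14 = 2 - 1*(-350) = 2 + 350 = 352)
A = 352/75 ≈ 4.6933
A**3 = (352/75)**3 = 43614208/421875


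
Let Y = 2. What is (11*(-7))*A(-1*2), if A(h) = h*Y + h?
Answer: 462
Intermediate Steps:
A(h) = 3*h (A(h) = h*2 + h = 2*h + h = 3*h)
(11*(-7))*A(-1*2) = (11*(-7))*(3*(-1*2)) = -231*(-2) = -77*(-6) = 462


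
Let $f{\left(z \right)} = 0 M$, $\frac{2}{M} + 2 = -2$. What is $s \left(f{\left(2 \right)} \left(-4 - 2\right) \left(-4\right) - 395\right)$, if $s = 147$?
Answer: $-58065$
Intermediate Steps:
$M = - \frac{1}{2}$ ($M = \frac{2}{-2 - 2} = \frac{2}{-4} = 2 \left(- \frac{1}{4}\right) = - \frac{1}{2} \approx -0.5$)
$f{\left(z \right)} = 0$ ($f{\left(z \right)} = 0 \left(- \frac{1}{2}\right) = 0$)
$s \left(f{\left(2 \right)} \left(-4 - 2\right) \left(-4\right) - 395\right) = 147 \left(0 \left(-4 - 2\right) \left(-4\right) - 395\right) = 147 \left(0 \left(\left(-6\right) \left(-4\right)\right) - 395\right) = 147 \left(0 \cdot 24 - 395\right) = 147 \left(0 - 395\right) = 147 \left(-395\right) = -58065$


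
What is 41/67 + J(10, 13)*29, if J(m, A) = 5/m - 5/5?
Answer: -1861/134 ≈ -13.888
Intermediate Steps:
J(m, A) = -1 + 5/m (J(m, A) = 5/m - 5*⅕ = 5/m - 1 = -1 + 5/m)
41/67 + J(10, 13)*29 = 41/67 + ((5 - 1*10)/10)*29 = 41*(1/67) + ((5 - 10)/10)*29 = 41/67 + ((⅒)*(-5))*29 = 41/67 - ½*29 = 41/67 - 29/2 = -1861/134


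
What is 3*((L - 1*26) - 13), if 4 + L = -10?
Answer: -159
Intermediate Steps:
L = -14 (L = -4 - 10 = -14)
3*((L - 1*26) - 13) = 3*((-14 - 1*26) - 13) = 3*((-14 - 26) - 13) = 3*(-40 - 13) = 3*(-53) = -159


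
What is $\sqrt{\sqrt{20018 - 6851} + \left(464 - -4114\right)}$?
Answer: $\sqrt{4578 + 3 \sqrt{1463}} \approx 68.504$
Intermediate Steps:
$\sqrt{\sqrt{20018 - 6851} + \left(464 - -4114\right)} = \sqrt{\sqrt{13167} + \left(464 + 4114\right)} = \sqrt{3 \sqrt{1463} + 4578} = \sqrt{4578 + 3 \sqrt{1463}}$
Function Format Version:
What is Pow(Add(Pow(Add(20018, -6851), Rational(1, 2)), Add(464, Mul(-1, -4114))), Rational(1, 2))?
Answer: Pow(Add(4578, Mul(3, Pow(1463, Rational(1, 2)))), Rational(1, 2)) ≈ 68.504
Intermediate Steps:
Pow(Add(Pow(Add(20018, -6851), Rational(1, 2)), Add(464, Mul(-1, -4114))), Rational(1, 2)) = Pow(Add(Pow(13167, Rational(1, 2)), Add(464, 4114)), Rational(1, 2)) = Pow(Add(Mul(3, Pow(1463, Rational(1, 2))), 4578), Rational(1, 2)) = Pow(Add(4578, Mul(3, Pow(1463, Rational(1, 2)))), Rational(1, 2))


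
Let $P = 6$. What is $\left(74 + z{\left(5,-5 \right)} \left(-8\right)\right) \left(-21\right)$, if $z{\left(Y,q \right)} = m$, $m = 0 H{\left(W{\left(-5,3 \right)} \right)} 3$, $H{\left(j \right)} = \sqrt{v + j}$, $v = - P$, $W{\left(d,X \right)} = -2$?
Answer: $-1554$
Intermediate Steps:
$v = -6$ ($v = \left(-1\right) 6 = -6$)
$H{\left(j \right)} = \sqrt{-6 + j}$
$m = 0$ ($m = 0 \sqrt{-6 - 2} \cdot 3 = 0 \sqrt{-8} \cdot 3 = 0 \cdot 2 i \sqrt{2} \cdot 3 = 0 \cdot 3 = 0$)
$z{\left(Y,q \right)} = 0$
$\left(74 + z{\left(5,-5 \right)} \left(-8\right)\right) \left(-21\right) = \left(74 + 0 \left(-8\right)\right) \left(-21\right) = \left(74 + 0\right) \left(-21\right) = 74 \left(-21\right) = -1554$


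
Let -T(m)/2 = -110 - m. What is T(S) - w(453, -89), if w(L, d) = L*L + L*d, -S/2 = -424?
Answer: -162976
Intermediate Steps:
S = 848 (S = -2*(-424) = 848)
T(m) = 220 + 2*m (T(m) = -2*(-110 - m) = 220 + 2*m)
w(L, d) = L**2 + L*d
T(S) - w(453, -89) = (220 + 2*848) - 453*(453 - 89) = (220 + 1696) - 453*364 = 1916 - 1*164892 = 1916 - 164892 = -162976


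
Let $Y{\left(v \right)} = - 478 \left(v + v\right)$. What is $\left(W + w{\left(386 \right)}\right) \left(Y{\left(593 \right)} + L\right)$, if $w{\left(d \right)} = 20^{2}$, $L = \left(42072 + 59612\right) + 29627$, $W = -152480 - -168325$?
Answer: $-7076273265$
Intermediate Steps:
$Y{\left(v \right)} = - 956 v$ ($Y{\left(v \right)} = - 478 \cdot 2 v = - 956 v$)
$W = 15845$ ($W = -152480 + 168325 = 15845$)
$L = 131311$ ($L = 101684 + 29627 = 131311$)
$w{\left(d \right)} = 400$
$\left(W + w{\left(386 \right)}\right) \left(Y{\left(593 \right)} + L\right) = \left(15845 + 400\right) \left(\left(-956\right) 593 + 131311\right) = 16245 \left(-566908 + 131311\right) = 16245 \left(-435597\right) = -7076273265$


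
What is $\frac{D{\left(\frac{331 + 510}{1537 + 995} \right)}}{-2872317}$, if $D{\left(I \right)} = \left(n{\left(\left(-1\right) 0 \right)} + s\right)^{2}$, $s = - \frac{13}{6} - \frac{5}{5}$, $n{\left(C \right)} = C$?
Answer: $- \frac{361}{103403412} \approx -3.4912 \cdot 10^{-6}$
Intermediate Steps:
$s = - \frac{19}{6}$ ($s = \left(-13\right) \frac{1}{6} - 1 = - \frac{13}{6} - 1 = - \frac{19}{6} \approx -3.1667$)
$D{\left(I \right)} = \frac{361}{36}$ ($D{\left(I \right)} = \left(\left(-1\right) 0 - \frac{19}{6}\right)^{2} = \left(0 - \frac{19}{6}\right)^{2} = \left(- \frac{19}{6}\right)^{2} = \frac{361}{36}$)
$\frac{D{\left(\frac{331 + 510}{1537 + 995} \right)}}{-2872317} = \frac{361}{36 \left(-2872317\right)} = \frac{361}{36} \left(- \frac{1}{2872317}\right) = - \frac{361}{103403412}$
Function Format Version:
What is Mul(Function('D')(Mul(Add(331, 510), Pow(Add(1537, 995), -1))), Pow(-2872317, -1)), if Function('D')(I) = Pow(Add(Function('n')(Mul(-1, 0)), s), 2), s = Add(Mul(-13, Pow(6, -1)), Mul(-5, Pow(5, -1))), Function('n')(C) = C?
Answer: Rational(-361, 103403412) ≈ -3.4912e-6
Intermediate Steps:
s = Rational(-19, 6) (s = Add(Mul(-13, Rational(1, 6)), Mul(-5, Rational(1, 5))) = Add(Rational(-13, 6), -1) = Rational(-19, 6) ≈ -3.1667)
Function('D')(I) = Rational(361, 36) (Function('D')(I) = Pow(Add(Mul(-1, 0), Rational(-19, 6)), 2) = Pow(Add(0, Rational(-19, 6)), 2) = Pow(Rational(-19, 6), 2) = Rational(361, 36))
Mul(Function('D')(Mul(Add(331, 510), Pow(Add(1537, 995), -1))), Pow(-2872317, -1)) = Mul(Rational(361, 36), Pow(-2872317, -1)) = Mul(Rational(361, 36), Rational(-1, 2872317)) = Rational(-361, 103403412)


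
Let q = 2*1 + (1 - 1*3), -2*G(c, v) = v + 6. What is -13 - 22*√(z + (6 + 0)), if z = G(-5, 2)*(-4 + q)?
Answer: -13 - 22*√22 ≈ -116.19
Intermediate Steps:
G(c, v) = -3 - v/2 (G(c, v) = -(v + 6)/2 = -(6 + v)/2 = -3 - v/2)
q = 0 (q = 2 + (1 - 3) = 2 - 2 = 0)
z = 16 (z = (-3 - ½*2)*(-4 + 0) = (-3 - 1)*(-4) = -4*(-4) = 16)
-13 - 22*√(z + (6 + 0)) = -13 - 22*√(16 + (6 + 0)) = -13 - 22*√(16 + 6) = -13 - 22*√22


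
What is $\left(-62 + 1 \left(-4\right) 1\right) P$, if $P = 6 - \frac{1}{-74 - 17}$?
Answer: $- \frac{36102}{91} \approx -396.73$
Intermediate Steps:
$P = \frac{547}{91}$ ($P = 6 - \frac{1}{-91} = 6 - - \frac{1}{91} = 6 + \frac{1}{91} = \frac{547}{91} \approx 6.011$)
$\left(-62 + 1 \left(-4\right) 1\right) P = \left(-62 + 1 \left(-4\right) 1\right) \frac{547}{91} = \left(-62 - 4\right) \frac{547}{91} = \left(-66\right) \frac{547}{91} = - \frac{36102}{91}$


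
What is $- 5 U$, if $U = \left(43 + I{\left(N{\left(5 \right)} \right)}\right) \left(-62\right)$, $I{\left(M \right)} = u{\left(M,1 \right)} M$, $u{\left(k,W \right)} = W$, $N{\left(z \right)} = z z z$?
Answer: $52080$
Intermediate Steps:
$N{\left(z \right)} = z^{3}$ ($N{\left(z \right)} = z^{2} z = z^{3}$)
$I{\left(M \right)} = M$ ($I{\left(M \right)} = 1 M = M$)
$U = -10416$ ($U = \left(43 + 5^{3}\right) \left(-62\right) = \left(43 + 125\right) \left(-62\right) = 168 \left(-62\right) = -10416$)
$- 5 U = \left(-5\right) \left(-10416\right) = 52080$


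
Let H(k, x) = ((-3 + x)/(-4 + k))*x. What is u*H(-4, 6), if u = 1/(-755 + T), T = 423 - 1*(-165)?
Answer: 9/668 ≈ 0.013473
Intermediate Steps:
T = 588 (T = 423 + 165 = 588)
H(k, x) = x*(-3 + x)/(-4 + k) (H(k, x) = ((-3 + x)/(-4 + k))*x = x*(-3 + x)/(-4 + k))
u = -1/167 (u = 1/(-755 + 588) = 1/(-167) = -1/167 ≈ -0.0059880)
u*H(-4, 6) = -6*(-3 + 6)/(167*(-4 - 4)) = -6*3/(167*(-8)) = -6*(-1)*3/(167*8) = -1/167*(-9/4) = 9/668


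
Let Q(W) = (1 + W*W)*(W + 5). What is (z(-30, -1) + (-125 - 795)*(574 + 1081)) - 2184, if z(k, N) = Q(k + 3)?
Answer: -1540844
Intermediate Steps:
Q(W) = (1 + W²)*(5 + W)
z(k, N) = 8 + k + (3 + k)³ + 5*(3 + k)² (z(k, N) = 5 + (k + 3) + (k + 3)³ + 5*(k + 3)² = 5 + (3 + k) + (3 + k)³ + 5*(3 + k)² = 8 + k + (3 + k)³ + 5*(3 + k)²)
(z(-30, -1) + (-125 - 795)*(574 + 1081)) - 2184 = ((80 + (-30)³ + 14*(-30)² + 58*(-30)) + (-125 - 795)*(574 + 1081)) - 2184 = ((80 - 27000 + 14*900 - 1740) - 920*1655) - 2184 = ((80 - 27000 + 12600 - 1740) - 1522600) - 2184 = (-16060 - 1522600) - 2184 = -1538660 - 2184 = -1540844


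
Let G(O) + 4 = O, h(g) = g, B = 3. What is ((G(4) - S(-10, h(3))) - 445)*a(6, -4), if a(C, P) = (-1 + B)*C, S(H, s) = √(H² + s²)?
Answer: -5340 - 12*√109 ≈ -5465.3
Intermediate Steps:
G(O) = -4 + O
a(C, P) = 2*C (a(C, P) = (-1 + 3)*C = 2*C)
((G(4) - S(-10, h(3))) - 445)*a(6, -4) = (((-4 + 4) - √((-10)² + 3²)) - 445)*(2*6) = ((0 - √(100 + 9)) - 445)*12 = ((0 - √109) - 445)*12 = (-√109 - 445)*12 = (-445 - √109)*12 = -5340 - 12*√109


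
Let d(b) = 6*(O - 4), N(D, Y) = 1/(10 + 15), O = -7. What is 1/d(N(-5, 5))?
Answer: -1/66 ≈ -0.015152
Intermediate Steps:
N(D, Y) = 1/25
d(b) = -66 (d(b) = 6*(-7 - 4) = 6*(-11) = -66)
1/d(N(-5, 5)) = 1/(-66) = -1/66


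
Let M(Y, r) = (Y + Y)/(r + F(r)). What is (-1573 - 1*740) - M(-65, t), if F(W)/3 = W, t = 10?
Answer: -9239/4 ≈ -2309.8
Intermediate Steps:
F(W) = 3*W
M(Y, r) = Y/(2*r) (M(Y, r) = (Y + Y)/(r + 3*r) = (2*Y)/((4*r)) = (2*Y)*(1/(4*r)) = Y/(2*r))
(-1573 - 1*740) - M(-65, t) = (-1573 - 1*740) - (-65)/(2*10) = (-1573 - 740) - (-65)/(2*10) = -2313 - 1*(-13/4) = -2313 + 13/4 = -9239/4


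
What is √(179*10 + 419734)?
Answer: 18*√1301 ≈ 649.25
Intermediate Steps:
√(179*10 + 419734) = √(1790 + 419734) = √421524 = 18*√1301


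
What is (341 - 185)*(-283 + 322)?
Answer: 6084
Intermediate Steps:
(341 - 185)*(-283 + 322) = 156*39 = 6084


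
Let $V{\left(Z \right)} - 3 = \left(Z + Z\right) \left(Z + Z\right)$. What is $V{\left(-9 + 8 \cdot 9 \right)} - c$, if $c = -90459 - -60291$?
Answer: $46047$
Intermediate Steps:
$c = -30168$ ($c = -90459 + 60291 = -30168$)
$V{\left(Z \right)} = 3 + 4 Z^{2}$ ($V{\left(Z \right)} = 3 + \left(Z + Z\right) \left(Z + Z\right) = 3 + 2 Z 2 Z = 3 + 4 Z^{2}$)
$V{\left(-9 + 8 \cdot 9 \right)} - c = \left(3 + 4 \left(-9 + 8 \cdot 9\right)^{2}\right) - -30168 = \left(3 + 4 \left(-9 + 72\right)^{2}\right) + 30168 = \left(3 + 4 \cdot 63^{2}\right) + 30168 = \left(3 + 4 \cdot 3969\right) + 30168 = \left(3 + 15876\right) + 30168 = 15879 + 30168 = 46047$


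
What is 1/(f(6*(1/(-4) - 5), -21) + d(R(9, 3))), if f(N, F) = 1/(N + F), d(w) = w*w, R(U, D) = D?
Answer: 105/943 ≈ 0.11135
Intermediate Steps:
d(w) = w**2
f(N, F) = 1/(F + N)
1/(f(6*(1/(-4) - 5), -21) + d(R(9, 3))) = 1/(1/(-21 + 6*(1/(-4) - 5)) + 3**2) = 1/(1/(-21 + 6*(-1/4 - 5)) + 9) = 1/(1/(-21 + 6*(-21/4)) + 9) = 1/(1/(-21 - 63/2) + 9) = 1/(1/(-105/2) + 9) = 1/(-2/105 + 9) = 1/(943/105) = 105/943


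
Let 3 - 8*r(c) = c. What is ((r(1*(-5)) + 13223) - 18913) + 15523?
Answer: 9834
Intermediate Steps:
r(c) = 3/8 - c/8
((r(1*(-5)) + 13223) - 18913) + 15523 = (((3/8 - (-5)/8) + 13223) - 18913) + 15523 = (((3/8 - ⅛*(-5)) + 13223) - 18913) + 15523 = (((3/8 + 5/8) + 13223) - 18913) + 15523 = ((1 + 13223) - 18913) + 15523 = (13224 - 18913) + 15523 = -5689 + 15523 = 9834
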